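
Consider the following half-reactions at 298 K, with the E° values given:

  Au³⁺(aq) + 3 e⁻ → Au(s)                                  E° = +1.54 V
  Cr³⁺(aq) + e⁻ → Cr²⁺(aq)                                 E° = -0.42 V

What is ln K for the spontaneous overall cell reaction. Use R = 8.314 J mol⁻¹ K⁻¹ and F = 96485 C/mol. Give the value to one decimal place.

Cathode: Au³⁺/Au; anode: Cr³⁺/Cr²⁺. E°cell = (+1.54) − (-0.42) = +1.96 V, with n = 3.
ΔG° = −nFE° = −RT ln K, so ln K = nFE°/(RT) = (3)(96485)(+1.96) / ((8.314)(298)) = 228.987.

229.0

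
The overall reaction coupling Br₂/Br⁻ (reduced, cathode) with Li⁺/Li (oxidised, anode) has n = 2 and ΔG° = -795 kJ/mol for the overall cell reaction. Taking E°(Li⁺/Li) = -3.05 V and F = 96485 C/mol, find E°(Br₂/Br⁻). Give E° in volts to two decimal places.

E°cell = −ΔG°/(nF) = −(-795×10³)/((2)(96485)) = +4.120 V.
Since Br₂/Br⁻ is the cathode and Li⁺/Li the anode, E°cell = E°(Br₂/Br⁻) − E°(Li⁺/Li).
So E°(Br₂/Br⁻) = E°cell + E°(Li⁺/Li) = +4.120 + (-3.05) = +1.07 V.

+1.07 V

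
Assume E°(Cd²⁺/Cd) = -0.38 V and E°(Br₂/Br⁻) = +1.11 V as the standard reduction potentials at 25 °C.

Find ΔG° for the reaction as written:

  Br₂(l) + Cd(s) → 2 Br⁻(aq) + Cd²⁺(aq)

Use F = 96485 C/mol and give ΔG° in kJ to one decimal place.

-287.5 kJ

As written, Br₂/Br⁻ is reduced (cathode) and Cd²⁺/Cd is oxidised (anode), so E°cell = (+1.11) − (-0.38) = +1.49 V.
Balancing electrons gives n = 2.
ΔG° = −nFE° = −(2)(96485)(+1.49) = -287,525 J = -287.5 kJ.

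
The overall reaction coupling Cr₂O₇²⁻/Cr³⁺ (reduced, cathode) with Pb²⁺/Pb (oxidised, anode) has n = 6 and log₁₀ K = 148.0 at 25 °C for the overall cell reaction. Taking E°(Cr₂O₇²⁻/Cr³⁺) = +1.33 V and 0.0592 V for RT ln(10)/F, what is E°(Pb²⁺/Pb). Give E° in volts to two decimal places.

E°cell = (0.0592/n)·log K = (0.0592/6)(148.0) = +1.460 V.
Since Cr₂O₇²⁻/Cr³⁺ is the cathode and Pb²⁺/Pb the anode, E°cell = E°(Cr₂O₇²⁻/Cr³⁺) − E°(Pb²⁺/Pb).
So E°(Pb²⁺/Pb) = E°(Cr₂O₇²⁻/Cr³⁺) − E°cell = (+1.33) − (+1.460) = -0.13 V.

-0.13 V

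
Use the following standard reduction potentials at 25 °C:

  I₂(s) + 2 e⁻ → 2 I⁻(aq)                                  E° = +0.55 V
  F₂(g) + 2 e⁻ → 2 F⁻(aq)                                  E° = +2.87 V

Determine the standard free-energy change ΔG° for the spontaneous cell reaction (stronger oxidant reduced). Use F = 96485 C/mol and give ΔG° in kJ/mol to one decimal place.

-447.7 kJ/mol

F₂/F⁻ (E° = +2.87 V) is the cathode; I₂/I⁻ (E° = +0.55 V) is the anode, so E°cell = +2.32 V.
Balancing electrons gives n = 2 (lcm of 2 and 2).
ΔG° = −nFE° = −(2)(96485)(+2.32) = -447,690 J = -447.7 kJ/mol.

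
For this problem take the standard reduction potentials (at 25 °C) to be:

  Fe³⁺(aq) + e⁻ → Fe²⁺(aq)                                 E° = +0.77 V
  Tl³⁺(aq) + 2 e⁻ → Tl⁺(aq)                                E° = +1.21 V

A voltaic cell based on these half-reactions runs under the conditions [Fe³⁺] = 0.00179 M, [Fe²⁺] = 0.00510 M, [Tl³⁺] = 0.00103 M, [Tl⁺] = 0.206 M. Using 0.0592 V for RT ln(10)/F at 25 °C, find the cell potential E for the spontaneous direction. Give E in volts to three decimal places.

+0.399 V

Tl³⁺/Tl⁺ is the cathode (higher E°), Fe³⁺/Fe²⁺ the anode: E°cell = +1.21 − (+0.77) = +0.44 V, n = 2.
Overall: Tl³⁺(aq) + 2 Fe²⁺(aq) → Tl⁺(aq) + 2 Fe³⁺(aq)
Q = [Tl⁺]·[Fe³⁺]^2 / ([Tl³⁺]·[Fe²⁺]^2); log Q = 1.392.
E = E° − (0.0592/n) log Q = +0.44 − (0.0592/2)(1.392) = +0.399 V.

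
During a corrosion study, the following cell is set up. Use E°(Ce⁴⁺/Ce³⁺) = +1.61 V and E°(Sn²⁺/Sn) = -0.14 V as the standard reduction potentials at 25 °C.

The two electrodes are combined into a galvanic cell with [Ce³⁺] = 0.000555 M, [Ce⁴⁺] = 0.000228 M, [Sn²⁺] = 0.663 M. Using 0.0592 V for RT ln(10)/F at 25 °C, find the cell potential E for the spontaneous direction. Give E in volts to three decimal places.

Ce⁴⁺/Ce³⁺ is the cathode (higher E°), Sn²⁺/Sn the anode: E°cell = +1.61 − (-0.14) = +1.75 V, n = 2.
Overall: 2 Ce⁴⁺(aq) + Sn(s) → 2 Ce³⁺(aq) + Sn²⁺(aq)
Q = [Ce³⁺]^2·[Sn²⁺] / ([Ce⁴⁺]^2); log Q = 0.594.
E = E° − (0.0592/n) log Q = +1.75 − (0.0592/2)(0.594) = +1.732 V.

+1.732 V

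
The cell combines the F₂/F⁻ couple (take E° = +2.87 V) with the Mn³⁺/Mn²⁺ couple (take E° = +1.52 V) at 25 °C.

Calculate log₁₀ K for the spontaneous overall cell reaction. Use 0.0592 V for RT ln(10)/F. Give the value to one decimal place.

45.6

Cathode: F₂/F⁻; anode: Mn³⁺/Mn²⁺. E°cell = +1.35 V, n = 2.
log K = nE°cell / 0.0592 = (2)(+1.35) / 0.0592 = 45.6.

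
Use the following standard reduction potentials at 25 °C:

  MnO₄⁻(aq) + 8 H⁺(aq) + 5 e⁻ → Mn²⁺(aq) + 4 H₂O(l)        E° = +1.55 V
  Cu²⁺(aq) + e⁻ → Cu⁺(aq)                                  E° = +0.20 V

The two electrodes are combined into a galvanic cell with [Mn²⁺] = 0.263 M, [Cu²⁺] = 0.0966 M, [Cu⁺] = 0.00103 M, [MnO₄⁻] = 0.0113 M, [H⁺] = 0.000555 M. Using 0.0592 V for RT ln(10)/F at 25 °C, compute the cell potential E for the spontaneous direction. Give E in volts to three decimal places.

+0.909 V

MnO₄⁻/Mn²⁺ is the cathode (higher E°), Cu²⁺/Cu⁺ the anode: E°cell = +1.55 − (+0.20) = +1.35 V, n = 5.
Overall: MnO₄⁻(aq) + 8 H⁺(aq) + 5 Cu⁺(aq) → Mn²⁺(aq) + 4 H₂O(l) + 5 Cu²⁺(aq)
Q = [Mn²⁺]·[Cu²⁺]^5 / ([MnO₄⁻]·[H⁺]^8·[Cu⁺]^5); log Q = 37.273.
E = E° − (0.0592/n) log Q = +1.35 − (0.0592/5)(37.273) = +0.909 V.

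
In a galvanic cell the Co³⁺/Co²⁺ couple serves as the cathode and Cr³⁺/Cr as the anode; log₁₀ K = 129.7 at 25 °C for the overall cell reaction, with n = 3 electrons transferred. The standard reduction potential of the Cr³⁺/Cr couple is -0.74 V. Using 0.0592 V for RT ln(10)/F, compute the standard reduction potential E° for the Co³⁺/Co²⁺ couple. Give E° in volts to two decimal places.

+1.82 V

E°cell = (0.0592/n)·log K = (0.0592/3)(129.7) = +2.559 V.
Since Co³⁺/Co²⁺ is the cathode and Cr³⁺/Cr the anode, E°cell = E°(Co³⁺/Co²⁺) − E°(Cr³⁺/Cr).
So E°(Co³⁺/Co²⁺) = E°cell + E°(Cr³⁺/Cr) = +2.559 + (-0.74) = +1.82 V.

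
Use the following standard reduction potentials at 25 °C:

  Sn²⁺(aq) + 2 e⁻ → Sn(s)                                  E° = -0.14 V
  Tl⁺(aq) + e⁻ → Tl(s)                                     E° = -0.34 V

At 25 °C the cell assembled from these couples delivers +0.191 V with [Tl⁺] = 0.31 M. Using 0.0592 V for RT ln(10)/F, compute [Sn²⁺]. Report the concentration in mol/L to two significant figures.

0.048 M

Sn²⁺/Sn is the cathode, Tl⁺/Tl the anode: E°cell = +0.20 V, n = 2.
Overall reaction: Sn²⁺(aq) + 2 Tl(s) → Sn(s) + 2 Tl⁺(aq); Q = [Tl⁺]^2/[Sn²⁺]^1.
From E = E° − (0.0592/n) log Q: log Q = (E° − E)·n/0.0592 = (+0.20 − (+0.191))·2/0.0592 = 0.3041.
So 1·log[Sn²⁺] = 2·log(0.31) − log Q = -1.0173 − (0.3041) = -1.3214; [Sn²⁺] = 10^(-1.3214) ≈ 0.048 M.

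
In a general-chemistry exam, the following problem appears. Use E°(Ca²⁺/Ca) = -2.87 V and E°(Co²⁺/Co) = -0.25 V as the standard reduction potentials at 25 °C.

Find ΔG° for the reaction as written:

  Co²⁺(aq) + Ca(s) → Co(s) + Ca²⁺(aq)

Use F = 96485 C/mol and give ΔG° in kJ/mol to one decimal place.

As written, Co²⁺/Co is reduced (cathode) and Ca²⁺/Ca is oxidised (anode), so E°cell = (-0.25) − (-2.87) = +2.62 V.
Balancing electrons gives n = 2.
ΔG° = −nFE° = −(2)(96485)(+2.62) = -505,581 J = -505.6 kJ/mol.

-505.6 kJ/mol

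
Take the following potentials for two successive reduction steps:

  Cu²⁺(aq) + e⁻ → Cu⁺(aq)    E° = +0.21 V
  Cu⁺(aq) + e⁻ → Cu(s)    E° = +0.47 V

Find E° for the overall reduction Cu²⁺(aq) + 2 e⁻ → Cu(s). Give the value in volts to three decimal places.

+0.340 V

Standard free energies of sequential steps add: ΔG°₃ = ΔG°₁ + ΔG°₂, so n₃E°₃ = n₁E°₁ + n₂E°₂.
E°₃ = (1×+0.21 + 1×+0.47) / 2 = (+0.680) / 2 = +0.340 V.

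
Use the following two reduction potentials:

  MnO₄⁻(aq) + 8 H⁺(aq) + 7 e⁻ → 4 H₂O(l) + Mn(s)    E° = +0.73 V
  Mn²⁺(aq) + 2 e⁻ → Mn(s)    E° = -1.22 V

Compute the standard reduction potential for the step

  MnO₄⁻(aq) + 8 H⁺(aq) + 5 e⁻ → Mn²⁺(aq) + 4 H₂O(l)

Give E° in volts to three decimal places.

+1.510 V

Sequential free energies add, so n₃E°₃ = n₁E°₁ + n₂E°₂.
With n₃ = 7, and the known step contributing 2×(-1.22) V, the unknown satisfies 5·E° = 7×(+0.73) − 2×(-1.22) = +7.550.
E° = +7.550 / 5 = +1.510 V.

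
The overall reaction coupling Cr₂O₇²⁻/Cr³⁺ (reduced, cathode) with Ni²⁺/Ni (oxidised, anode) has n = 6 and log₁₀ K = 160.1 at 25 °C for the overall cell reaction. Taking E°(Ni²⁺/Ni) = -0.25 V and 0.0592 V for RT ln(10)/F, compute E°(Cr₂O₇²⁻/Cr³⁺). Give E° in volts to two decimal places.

+1.33 V

E°cell = (0.0592/n)·log K = (0.0592/6)(160.1) = +1.580 V.
Since Cr₂O₇²⁻/Cr³⁺ is the cathode and Ni²⁺/Ni the anode, E°cell = E°(Cr₂O₇²⁻/Cr³⁺) − E°(Ni²⁺/Ni).
So E°(Cr₂O₇²⁻/Cr³⁺) = E°cell + E°(Ni²⁺/Ni) = +1.580 + (-0.25) = +1.33 V.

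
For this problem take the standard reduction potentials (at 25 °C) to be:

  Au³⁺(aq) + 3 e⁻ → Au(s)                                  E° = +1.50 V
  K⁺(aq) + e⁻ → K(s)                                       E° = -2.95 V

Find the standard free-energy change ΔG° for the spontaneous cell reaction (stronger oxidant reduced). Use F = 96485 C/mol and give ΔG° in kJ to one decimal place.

Au³⁺/Au (E° = +1.50 V) is the cathode; K⁺/K (E° = -2.95 V) is the anode, so E°cell = +4.45 V.
Balancing electrons gives n = 3 (lcm of 3 and 1).
ΔG° = −nFE° = −(3)(96485)(+4.45) = -1,288,075 J = -1288.1 kJ.

-1288.1 kJ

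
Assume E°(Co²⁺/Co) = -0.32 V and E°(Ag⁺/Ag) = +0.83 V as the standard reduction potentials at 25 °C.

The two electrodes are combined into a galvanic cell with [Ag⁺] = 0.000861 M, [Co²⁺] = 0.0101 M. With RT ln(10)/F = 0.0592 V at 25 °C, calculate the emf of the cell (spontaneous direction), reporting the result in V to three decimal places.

Ag⁺/Ag is the cathode (higher E°), Co²⁺/Co the anode: E°cell = +0.83 − (-0.32) = +1.15 V, n = 2.
Overall: 2 Ag⁺(aq) + Co(s) → 2 Ag(s) + Co²⁺(aq)
Q = [Co²⁺] / ([Ag⁺]^2); log Q = 4.134.
E = E° − (0.0592/n) log Q = +1.15 − (0.0592/2)(4.134) = +1.028 V.

+1.028 V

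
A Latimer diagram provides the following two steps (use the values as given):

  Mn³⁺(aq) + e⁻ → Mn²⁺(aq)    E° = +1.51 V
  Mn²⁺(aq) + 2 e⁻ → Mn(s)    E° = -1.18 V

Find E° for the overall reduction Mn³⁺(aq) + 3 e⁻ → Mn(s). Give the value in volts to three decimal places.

-0.283 V

Adding the free-energy changes (−nFE°) of the two steps gives −n₃FE°₃ = −n₁FE°₁ − n₂FE°₂.
E°₃ = (1×+1.51 + 2×-1.18) / 3 = (-0.850) / 3 = -0.283 V.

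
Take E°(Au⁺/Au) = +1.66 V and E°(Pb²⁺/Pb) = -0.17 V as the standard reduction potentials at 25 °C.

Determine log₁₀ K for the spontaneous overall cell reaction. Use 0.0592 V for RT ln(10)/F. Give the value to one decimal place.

61.8

Cathode: Au⁺/Au; anode: Pb²⁺/Pb. E°cell = +1.83 V, n = 2.
log K = nE°cell / 0.0592 = (2)(+1.83) / 0.0592 = 61.8.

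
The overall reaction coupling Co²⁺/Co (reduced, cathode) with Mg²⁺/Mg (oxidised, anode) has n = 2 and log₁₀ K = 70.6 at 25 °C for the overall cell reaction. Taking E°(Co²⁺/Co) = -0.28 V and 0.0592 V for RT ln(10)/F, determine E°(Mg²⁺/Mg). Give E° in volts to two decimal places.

-2.37 V

E°cell = (0.0592/n)·log K = (0.0592/2)(70.6) = +2.090 V.
Since Co²⁺/Co is the cathode and Mg²⁺/Mg the anode, E°cell = E°(Co²⁺/Co) − E°(Mg²⁺/Mg).
So E°(Mg²⁺/Mg) = E°(Co²⁺/Co) − E°cell = (-0.28) − (+2.090) = -2.37 V.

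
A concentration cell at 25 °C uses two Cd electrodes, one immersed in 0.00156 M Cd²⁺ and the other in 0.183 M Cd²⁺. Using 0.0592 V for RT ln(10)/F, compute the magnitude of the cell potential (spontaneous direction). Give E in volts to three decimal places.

For a concentration cell E°cell = 0. The 0.183 M side is the cathode (reduction is favoured where [Cd²⁺] is higher).
With n = 2, E = −(0.0592/2) log([Cd²⁺]ₐₙ/[Cd²⁺]꜀ₐₜ) = −(0.0592/2) log(0.00156/0.183) = −(0.0592/2)(-2.069) = +0.061 V.

+0.061 V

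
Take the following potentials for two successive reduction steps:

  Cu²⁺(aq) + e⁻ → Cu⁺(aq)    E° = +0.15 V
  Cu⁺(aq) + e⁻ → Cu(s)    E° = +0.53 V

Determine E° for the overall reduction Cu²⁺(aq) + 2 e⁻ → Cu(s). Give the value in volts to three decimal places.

+0.340 V

Since ΔG° = −nFE° is additive over sequential reductions, n₃E°₃ = n₁E°₁ + n₂E°₂.
E°₃ = (1×+0.15 + 1×+0.53) / 2 = (+0.680) / 2 = +0.340 V.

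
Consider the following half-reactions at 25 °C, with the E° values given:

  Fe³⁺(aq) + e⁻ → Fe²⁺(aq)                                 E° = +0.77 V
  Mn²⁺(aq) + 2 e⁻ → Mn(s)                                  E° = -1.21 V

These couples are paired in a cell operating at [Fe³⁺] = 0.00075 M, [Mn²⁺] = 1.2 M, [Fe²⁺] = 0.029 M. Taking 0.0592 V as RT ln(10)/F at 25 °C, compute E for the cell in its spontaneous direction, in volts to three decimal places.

Fe³⁺/Fe²⁺ is the cathode (higher E°), Mn²⁺/Mn the anode: E°cell = +0.77 − (-1.21) = +1.98 V, n = 2.
Overall: 2 Fe³⁺(aq) + Mn(s) → 2 Fe²⁺(aq) + Mn²⁺(aq)
Q = [Fe²⁺]^2·[Mn²⁺] / ([Fe³⁺]^2); log Q = 3.254.
E = E° − (0.0592/n) log Q = +1.98 − (0.0592/2)(3.254) = +1.884 V.

+1.884 V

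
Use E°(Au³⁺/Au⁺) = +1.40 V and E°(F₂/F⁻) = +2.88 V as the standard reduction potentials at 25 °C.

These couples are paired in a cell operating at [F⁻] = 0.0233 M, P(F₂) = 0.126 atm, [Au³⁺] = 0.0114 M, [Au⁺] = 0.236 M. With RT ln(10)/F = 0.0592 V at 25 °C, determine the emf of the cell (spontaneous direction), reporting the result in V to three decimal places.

F₂/F⁻ is the cathode (higher E°), Au³⁺/Au⁺ the anode: E°cell = +2.88 − (+1.40) = +1.48 V, n = 2.
Overall: F₂(g) + Au⁺(aq) → 2 F⁻(aq) + Au³⁺(aq)
Q = [F⁻]^2·[Au³⁺] / (P(F₂)·[Au⁺]); log Q = -3.682.
E = E° − (0.0592/n) log Q = +1.48 − (0.0592/2)(-3.682) = +1.589 V.

+1.589 V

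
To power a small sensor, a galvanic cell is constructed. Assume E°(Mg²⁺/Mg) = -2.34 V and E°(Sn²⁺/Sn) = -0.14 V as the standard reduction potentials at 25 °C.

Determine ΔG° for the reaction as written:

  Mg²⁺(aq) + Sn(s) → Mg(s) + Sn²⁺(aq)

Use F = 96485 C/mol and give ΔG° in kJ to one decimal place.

As written, Mg²⁺/Mg is reduced (cathode) and Sn²⁺/Sn is oxidised (anode), so E°cell = (-2.34) − (-0.14) = -2.20 V.
Balancing electrons gives n = 2.
ΔG° = −nFE° = −(2)(96485)(-2.20) = 424,534 J = +424.5 kJ.

+424.5 kJ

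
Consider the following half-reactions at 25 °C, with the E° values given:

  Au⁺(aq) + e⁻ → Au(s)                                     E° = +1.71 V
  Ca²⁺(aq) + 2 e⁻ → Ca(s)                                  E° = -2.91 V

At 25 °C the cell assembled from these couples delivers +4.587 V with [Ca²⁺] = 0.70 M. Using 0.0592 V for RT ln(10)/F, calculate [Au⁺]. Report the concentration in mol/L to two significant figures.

Au⁺/Au is the cathode, Ca²⁺/Ca the anode: E°cell = +4.62 V, n = 2.
Overall reaction: 2 Au⁺(aq) + Ca(s) → 2 Au(s) + Ca²⁺(aq); Q = [Ca²⁺]^1/[Au⁺]^2.
From E = E° − (0.0592/n) log Q: log Q = (E° − E)·n/0.0592 = (+4.62 − (+4.587))·2/0.0592 = 1.1149.
So 2·log[Au⁺] = 1·log(0.7) − log Q = -0.1549 − (1.1149) = -1.2698; log[Au⁺] = -1.2698 / 2 = -0.6349; [Au⁺] = 10^(-0.6349) ≈ 0.23 M.

0.23 M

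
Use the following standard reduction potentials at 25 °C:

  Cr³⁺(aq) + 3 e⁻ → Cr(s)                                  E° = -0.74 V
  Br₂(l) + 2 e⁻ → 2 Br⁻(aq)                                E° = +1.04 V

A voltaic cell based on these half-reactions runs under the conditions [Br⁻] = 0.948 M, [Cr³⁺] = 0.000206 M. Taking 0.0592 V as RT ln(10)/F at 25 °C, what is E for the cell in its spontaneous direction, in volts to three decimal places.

+1.854 V

Br₂/Br⁻ is the cathode (higher E°), Cr³⁺/Cr the anode: E°cell = +1.04 − (-0.74) = +1.78 V, n = 6.
Overall: 3 Br₂(l) + 2 Cr(s) → 6 Br⁻(aq) + 2 Cr³⁺(aq)
Q = [Br⁻]^6·[Cr³⁺]^2; log Q = -7.511.
E = E° − (0.0592/n) log Q = +1.78 − (0.0592/6)(-7.511) = +1.854 V.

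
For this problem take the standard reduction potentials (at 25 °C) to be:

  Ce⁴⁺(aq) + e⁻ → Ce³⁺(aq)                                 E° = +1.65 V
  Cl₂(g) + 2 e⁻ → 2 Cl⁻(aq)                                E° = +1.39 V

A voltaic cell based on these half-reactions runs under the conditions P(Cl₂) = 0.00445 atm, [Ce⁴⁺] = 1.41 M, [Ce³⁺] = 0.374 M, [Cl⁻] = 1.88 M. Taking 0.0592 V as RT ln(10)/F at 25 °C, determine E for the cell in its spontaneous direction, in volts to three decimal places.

+0.380 V

Ce⁴⁺/Ce³⁺ is the cathode (higher E°), Cl₂/Cl⁻ the anode: E°cell = +1.65 − (+1.39) = +0.26 V, n = 2.
Overall: 2 Ce⁴⁺(aq) + 2 Cl⁻(aq) → 2 Ce³⁺(aq) + Cl₂(g)
Q = [Ce³⁺]^2·P(Cl₂) / ([Ce⁴⁺]^2·[Cl⁻]^2); log Q = -4.053.
E = E° − (0.0592/n) log Q = +0.26 − (0.0592/2)(-4.053) = +0.380 V.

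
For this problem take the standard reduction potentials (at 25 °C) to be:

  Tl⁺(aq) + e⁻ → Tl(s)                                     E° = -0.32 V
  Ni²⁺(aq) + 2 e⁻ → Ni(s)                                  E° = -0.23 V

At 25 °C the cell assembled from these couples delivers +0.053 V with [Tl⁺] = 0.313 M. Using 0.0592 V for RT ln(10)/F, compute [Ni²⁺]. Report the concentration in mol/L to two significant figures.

0.0055 M

Ni²⁺/Ni is the cathode, Tl⁺/Tl the anode: E°cell = +0.09 V, n = 2.
Overall reaction: Ni²⁺(aq) + 2 Tl(s) → Ni(s) + 2 Tl⁺(aq); Q = [Tl⁺]^2/[Ni²⁺]^1.
From E = E° − (0.0592/n) log Q: log Q = (E° − E)·n/0.0592 = (+0.09 − (+0.053))·2/0.0592 = 1.2500.
So 1·log[Ni²⁺] = 2·log(0.313) − log Q = -1.0089 − (1.2500) = -2.2589; [Ni²⁺] = 10^(-2.2589) ≈ 0.0055 M.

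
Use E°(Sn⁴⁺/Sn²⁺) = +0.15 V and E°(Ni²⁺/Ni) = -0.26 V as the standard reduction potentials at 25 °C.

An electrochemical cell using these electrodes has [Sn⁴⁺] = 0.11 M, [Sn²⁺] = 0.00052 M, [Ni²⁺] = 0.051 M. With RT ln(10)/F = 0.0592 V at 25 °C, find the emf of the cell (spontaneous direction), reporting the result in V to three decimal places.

+0.517 V

Sn⁴⁺/Sn²⁺ is the cathode (higher E°), Ni²⁺/Ni the anode: E°cell = +0.15 − (-0.26) = +0.41 V, n = 2.
Overall: Sn⁴⁺(aq) + Ni(s) → Sn²⁺(aq) + Ni²⁺(aq)
Q = [Sn²⁺]·[Ni²⁺] / ([Sn⁴⁺]); log Q = -3.618.
E = E° − (0.0592/n) log Q = +0.41 − (0.0592/2)(-3.618) = +0.517 V.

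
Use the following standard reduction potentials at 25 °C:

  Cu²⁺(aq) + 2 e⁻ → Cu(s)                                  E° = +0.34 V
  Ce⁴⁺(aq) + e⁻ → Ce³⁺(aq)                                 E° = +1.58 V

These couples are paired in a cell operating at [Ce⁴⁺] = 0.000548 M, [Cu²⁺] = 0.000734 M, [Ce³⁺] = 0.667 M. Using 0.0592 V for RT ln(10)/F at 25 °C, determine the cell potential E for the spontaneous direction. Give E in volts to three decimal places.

+1.150 V

Ce⁴⁺/Ce³⁺ is the cathode (higher E°), Cu²⁺/Cu the anode: E°cell = +1.58 − (+0.34) = +1.24 V, n = 2.
Overall: 2 Ce⁴⁺(aq) + Cu(s) → 2 Ce³⁺(aq) + Cu²⁺(aq)
Q = [Ce³⁺]^2·[Cu²⁺] / ([Ce⁴⁺]^2); log Q = 3.036.
E = E° − (0.0592/n) log Q = +1.24 − (0.0592/2)(3.036) = +1.150 V.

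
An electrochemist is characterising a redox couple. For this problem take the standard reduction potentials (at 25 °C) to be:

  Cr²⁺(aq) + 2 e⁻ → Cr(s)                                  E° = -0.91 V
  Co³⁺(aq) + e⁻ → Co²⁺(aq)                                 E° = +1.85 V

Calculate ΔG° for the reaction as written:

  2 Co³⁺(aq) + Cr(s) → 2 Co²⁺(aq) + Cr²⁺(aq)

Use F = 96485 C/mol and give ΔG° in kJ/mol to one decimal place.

As written, Co³⁺/Co²⁺ is reduced (cathode) and Cr²⁺/Cr is oxidised (anode), so E°cell = (+1.85) − (-0.91) = +2.76 V.
Balancing electrons gives n = 2.
ΔG° = −nFE° = −(2)(96485)(+2.76) = -532,597 J = -532.6 kJ/mol.

-532.6 kJ/mol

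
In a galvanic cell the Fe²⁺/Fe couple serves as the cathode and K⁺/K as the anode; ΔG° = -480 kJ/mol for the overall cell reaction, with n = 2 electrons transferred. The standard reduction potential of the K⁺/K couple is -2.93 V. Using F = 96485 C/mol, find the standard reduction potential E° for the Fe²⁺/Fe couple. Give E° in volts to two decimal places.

E°cell = −ΔG°/(nF) = −(-480×10³)/((2)(96485)) = +2.487 V.
Since Fe²⁺/Fe is the cathode and K⁺/K the anode, E°cell = E°(Fe²⁺/Fe) − E°(K⁺/K).
So E°(Fe²⁺/Fe) = E°cell + E°(K⁺/K) = +2.487 + (-2.93) = -0.44 V.

-0.44 V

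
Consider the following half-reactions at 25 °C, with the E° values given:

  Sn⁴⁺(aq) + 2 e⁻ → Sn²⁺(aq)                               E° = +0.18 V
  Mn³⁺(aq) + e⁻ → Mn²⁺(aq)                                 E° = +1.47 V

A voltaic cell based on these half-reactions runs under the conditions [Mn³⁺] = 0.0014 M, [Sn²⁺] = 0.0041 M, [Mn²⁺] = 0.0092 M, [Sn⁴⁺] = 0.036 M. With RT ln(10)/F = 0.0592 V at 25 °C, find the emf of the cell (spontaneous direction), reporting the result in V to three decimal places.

+1.214 V

Mn³⁺/Mn²⁺ is the cathode (higher E°), Sn⁴⁺/Sn²⁺ the anode: E°cell = +1.47 − (+0.18) = +1.29 V, n = 2.
Overall: 2 Mn³⁺(aq) + Sn²⁺(aq) → 2 Mn²⁺(aq) + Sn⁴⁺(aq)
Q = [Mn²⁺]^2·[Sn⁴⁺] / ([Mn³⁺]^2·[Sn²⁺]); log Q = 2.579.
E = E° − (0.0592/n) log Q = +1.29 − (0.0592/2)(2.579) = +1.214 V.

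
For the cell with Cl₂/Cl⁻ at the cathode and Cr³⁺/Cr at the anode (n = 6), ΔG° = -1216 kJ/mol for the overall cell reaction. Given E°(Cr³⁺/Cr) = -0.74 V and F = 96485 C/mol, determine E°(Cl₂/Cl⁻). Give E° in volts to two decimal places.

+1.36 V

E°cell = −ΔG°/(nF) = −(-1216×10³)/((6)(96485)) = +2.100 V.
Since Cl₂/Cl⁻ is the cathode and Cr³⁺/Cr the anode, E°cell = E°(Cl₂/Cl⁻) − E°(Cr³⁺/Cr).
So E°(Cl₂/Cl⁻) = E°cell + E°(Cr³⁺/Cr) = +2.100 + (-0.74) = +1.36 V.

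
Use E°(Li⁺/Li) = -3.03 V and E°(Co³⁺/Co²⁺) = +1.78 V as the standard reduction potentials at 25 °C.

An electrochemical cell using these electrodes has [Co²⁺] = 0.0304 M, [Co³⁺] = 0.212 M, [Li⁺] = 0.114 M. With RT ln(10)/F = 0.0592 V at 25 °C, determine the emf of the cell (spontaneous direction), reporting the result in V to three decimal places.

Co³⁺/Co²⁺ is the cathode (higher E°), Li⁺/Li the anode: E°cell = +1.78 − (-3.03) = +4.81 V, n = 1.
Overall: Co³⁺(aq) + Li(s) → Co²⁺(aq) + Li⁺(aq)
Q = [Co²⁺]·[Li⁺] / ([Co³⁺]); log Q = -1.787.
E = E° − (0.0592/n) log Q = +4.81 − (0.0592/1)(-1.787) = +4.916 V.

+4.916 V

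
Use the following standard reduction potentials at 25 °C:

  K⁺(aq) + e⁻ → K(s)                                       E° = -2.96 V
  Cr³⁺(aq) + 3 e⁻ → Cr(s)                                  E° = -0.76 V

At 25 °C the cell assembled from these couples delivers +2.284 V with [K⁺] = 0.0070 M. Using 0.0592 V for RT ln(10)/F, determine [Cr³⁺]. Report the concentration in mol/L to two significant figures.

0.0062 M

Cr³⁺/Cr is the cathode, K⁺/K the anode: E°cell = +2.20 V, n = 3.
Overall reaction: Cr³⁺(aq) + 3 K(s) → Cr(s) + 3 K⁺(aq); Q = [K⁺]^3/[Cr³⁺]^1.
From E = E° − (0.0592/n) log Q: log Q = (E° − E)·n/0.0592 = (+2.20 − (+2.284))·3/0.0592 = -4.2568.
So 1·log[Cr³⁺] = 3·log(0.007) − log Q = -6.4647 − (-4.2568) = -2.2079; [Cr³⁺] = 10^(-2.2079) ≈ 0.0062 M.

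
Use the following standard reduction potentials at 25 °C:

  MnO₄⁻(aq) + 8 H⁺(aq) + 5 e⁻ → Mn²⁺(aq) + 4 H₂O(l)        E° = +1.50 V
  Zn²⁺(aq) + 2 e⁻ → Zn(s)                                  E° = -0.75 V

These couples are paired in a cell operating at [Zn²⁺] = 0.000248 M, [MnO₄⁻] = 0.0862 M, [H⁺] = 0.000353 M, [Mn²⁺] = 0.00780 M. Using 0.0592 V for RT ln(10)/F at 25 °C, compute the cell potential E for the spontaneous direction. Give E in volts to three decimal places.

+2.042 V

MnO₄⁻/Mn²⁺ is the cathode (higher E°), Zn²⁺/Zn the anode: E°cell = +1.50 − (-0.75) = +2.25 V, n = 10.
Overall: 2 MnO₄⁻(aq) + 16 H⁺(aq) + 5 Zn(s) → 2 Mn²⁺(aq) + 8 H₂O(l) + 5 Zn²⁺(aq)
Q = [Mn²⁺]^2·[Zn²⁺]^5 / ([MnO₄⁻]^2·[H⁺]^16); log Q = 35.121.
E = E° − (0.0592/n) log Q = +2.25 − (0.0592/10)(35.121) = +2.042 V.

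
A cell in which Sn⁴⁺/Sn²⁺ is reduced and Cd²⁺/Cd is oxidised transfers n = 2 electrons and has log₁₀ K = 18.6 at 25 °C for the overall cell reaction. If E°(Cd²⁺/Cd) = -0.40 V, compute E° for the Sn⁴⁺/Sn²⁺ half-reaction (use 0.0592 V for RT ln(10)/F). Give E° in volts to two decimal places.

E°cell = (0.0592/n)·log K = (0.0592/2)(18.6) = +0.551 V.
Since Sn⁴⁺/Sn²⁺ is the cathode and Cd²⁺/Cd the anode, E°cell = E°(Sn⁴⁺/Sn²⁺) − E°(Cd²⁺/Cd).
So E°(Sn⁴⁺/Sn²⁺) = E°cell + E°(Cd²⁺/Cd) = +0.551 + (-0.40) = +0.15 V.

+0.15 V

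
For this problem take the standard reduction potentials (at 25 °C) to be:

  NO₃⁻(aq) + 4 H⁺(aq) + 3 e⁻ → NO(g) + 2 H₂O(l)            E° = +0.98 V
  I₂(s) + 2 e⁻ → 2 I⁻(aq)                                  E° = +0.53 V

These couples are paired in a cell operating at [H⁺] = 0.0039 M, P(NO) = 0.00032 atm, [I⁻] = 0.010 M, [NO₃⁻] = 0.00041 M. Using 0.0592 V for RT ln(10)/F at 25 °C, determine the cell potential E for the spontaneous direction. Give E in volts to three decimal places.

NO₃⁻/NO is the cathode (higher E°), I₂/I⁻ the anode: E°cell = +0.98 − (+0.53) = +0.45 V, n = 6.
Overall: 2 NO₃⁻(aq) + 8 H⁺(aq) + 6 I⁻(aq) → 2 NO(g) + 4 H₂O(l) + 3 I₂(s)
Q = P(NO)^2 / ([NO₃⁻]^2·[H⁺]^8·[I⁻]^6); log Q = 31.056.
E = E° − (0.0592/n) log Q = +0.45 − (0.0592/6)(31.056) = +0.144 V.

+0.144 V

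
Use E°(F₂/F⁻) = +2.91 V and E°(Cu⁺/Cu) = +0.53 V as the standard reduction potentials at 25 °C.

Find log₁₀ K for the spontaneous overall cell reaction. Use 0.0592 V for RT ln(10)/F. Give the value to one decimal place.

80.4

Cathode: F₂/F⁻; anode: Cu⁺/Cu. E°cell = +2.38 V, n = 2.
log K = nE°cell / 0.0592 = (2)(+2.38) / 0.0592 = 80.4.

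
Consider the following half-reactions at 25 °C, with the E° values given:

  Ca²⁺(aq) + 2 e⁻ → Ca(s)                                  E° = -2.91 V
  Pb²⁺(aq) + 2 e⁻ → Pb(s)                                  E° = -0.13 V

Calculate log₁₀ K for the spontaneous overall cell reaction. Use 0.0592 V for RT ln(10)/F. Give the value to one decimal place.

93.9

Cathode: Pb²⁺/Pb; anode: Ca²⁺/Ca. E°cell = +2.78 V, n = 2.
log K = nE°cell / 0.0592 = (2)(+2.78) / 0.0592 = 93.9.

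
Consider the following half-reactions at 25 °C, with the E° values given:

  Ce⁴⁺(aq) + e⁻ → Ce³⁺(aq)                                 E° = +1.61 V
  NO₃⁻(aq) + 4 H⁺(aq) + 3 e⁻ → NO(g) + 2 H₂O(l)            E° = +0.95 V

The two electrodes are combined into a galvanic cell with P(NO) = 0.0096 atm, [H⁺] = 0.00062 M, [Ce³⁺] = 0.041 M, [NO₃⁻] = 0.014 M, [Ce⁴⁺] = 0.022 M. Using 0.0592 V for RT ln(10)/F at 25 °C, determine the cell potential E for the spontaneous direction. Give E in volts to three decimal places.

+0.894 V

Ce⁴⁺/Ce³⁺ is the cathode (higher E°), NO₃⁻/NO the anode: E°cell = +1.61 − (+0.95) = +0.66 V, n = 3.
Overall: 3 Ce⁴⁺(aq) + NO(g) + 2 H₂O(l) → 3 Ce³⁺(aq) + NO₃⁻(aq) + 4 H⁺(aq)
Q = [Ce³⁺]^3·[NO₃⁻]·[H⁺]^4 / ([Ce⁴⁺]^3·P(NO)); log Q = -11.855.
E = E° − (0.0592/n) log Q = +0.66 − (0.0592/3)(-11.855) = +0.894 V.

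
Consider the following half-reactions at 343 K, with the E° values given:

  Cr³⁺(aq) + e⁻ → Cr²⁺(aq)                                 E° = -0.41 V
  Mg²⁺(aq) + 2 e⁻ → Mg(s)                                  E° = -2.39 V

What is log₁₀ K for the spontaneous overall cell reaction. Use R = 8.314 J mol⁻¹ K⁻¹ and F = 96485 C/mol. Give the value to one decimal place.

58.2

Cathode: Cr³⁺/Cr²⁺; anode: Mg²⁺/Mg. E°cell = (-0.41) − (-2.39) = +1.98 V, with n = 2.
ΔG° = −nFE° = −RT ln K, so ln K = nFE°/(RT) = (2)(96485)(+1.98) / ((8.314)(343)) = 133.983.
log₁₀ K = 133.983 / ln 10 = 58.2.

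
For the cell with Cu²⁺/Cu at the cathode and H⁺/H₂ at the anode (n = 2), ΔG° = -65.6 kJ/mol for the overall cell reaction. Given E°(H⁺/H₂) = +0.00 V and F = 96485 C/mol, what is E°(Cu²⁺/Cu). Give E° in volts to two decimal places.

E°cell = −ΔG°/(nF) = −(-65.6×10³)/((2)(96485)) = +0.340 V.
Since Cu²⁺/Cu is the cathode and H⁺/H₂ the anode, E°cell = E°(Cu²⁺/Cu) − E°(H⁺/H₂).
So E°(Cu²⁺/Cu) = E°cell + E°(H⁺/H₂) = +0.340 + (+0.00) = +0.34 V.

+0.34 V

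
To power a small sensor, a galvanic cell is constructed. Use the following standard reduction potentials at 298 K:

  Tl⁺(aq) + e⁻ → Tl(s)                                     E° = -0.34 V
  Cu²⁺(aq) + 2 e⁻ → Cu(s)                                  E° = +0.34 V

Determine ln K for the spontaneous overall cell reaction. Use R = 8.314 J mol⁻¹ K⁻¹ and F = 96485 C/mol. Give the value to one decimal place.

Cathode: Cu²⁺/Cu; anode: Tl⁺/Tl. E°cell = (+0.34) − (-0.34) = +0.68 V, with n = 2.
ΔG° = −nFE° = −RT ln K, so ln K = nFE°/(RT) = (2)(96485)(+0.68) / ((8.314)(298)) = 52.963.

53.0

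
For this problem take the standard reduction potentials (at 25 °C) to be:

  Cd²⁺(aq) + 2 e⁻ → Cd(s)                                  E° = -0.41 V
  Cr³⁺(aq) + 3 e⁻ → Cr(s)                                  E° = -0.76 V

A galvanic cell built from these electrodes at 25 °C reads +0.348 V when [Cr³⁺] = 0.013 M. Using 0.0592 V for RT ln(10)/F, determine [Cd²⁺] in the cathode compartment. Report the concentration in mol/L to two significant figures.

Cd²⁺/Cd is the cathode, Cr³⁺/Cr the anode: E°cell = +0.35 V, n = 6.
Overall reaction: 3 Cd²⁺(aq) + 2 Cr(s) → 3 Cd(s) + 2 Cr³⁺(aq); Q = [Cr³⁺]^2/[Cd²⁺]^3.
From E = E° − (0.0592/n) log Q: log Q = (E° − E)·n/0.0592 = (+0.35 − (+0.348))·6/0.0592 = 0.2027.
So 3·log[Cd²⁺] = 2·log(0.013) − log Q = -3.7721 − (0.2027) = -3.9748; log[Cd²⁺] = -3.9748 / 3 = -1.3249; [Cd²⁺] = 10^(-1.3249) ≈ 0.047 M.

0.047 M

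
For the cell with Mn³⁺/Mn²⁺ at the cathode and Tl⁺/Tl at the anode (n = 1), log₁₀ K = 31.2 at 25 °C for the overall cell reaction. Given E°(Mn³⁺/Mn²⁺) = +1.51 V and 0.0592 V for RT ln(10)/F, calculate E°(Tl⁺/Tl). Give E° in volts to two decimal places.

-0.34 V

E°cell = (0.0592/n)·log K = (0.0592/1)(31.2) = +1.847 V.
Since Mn³⁺/Mn²⁺ is the cathode and Tl⁺/Tl the anode, E°cell = E°(Mn³⁺/Mn²⁺) − E°(Tl⁺/Tl).
So E°(Tl⁺/Tl) = E°(Mn³⁺/Mn²⁺) − E°cell = (+1.51) − (+1.847) = -0.34 V.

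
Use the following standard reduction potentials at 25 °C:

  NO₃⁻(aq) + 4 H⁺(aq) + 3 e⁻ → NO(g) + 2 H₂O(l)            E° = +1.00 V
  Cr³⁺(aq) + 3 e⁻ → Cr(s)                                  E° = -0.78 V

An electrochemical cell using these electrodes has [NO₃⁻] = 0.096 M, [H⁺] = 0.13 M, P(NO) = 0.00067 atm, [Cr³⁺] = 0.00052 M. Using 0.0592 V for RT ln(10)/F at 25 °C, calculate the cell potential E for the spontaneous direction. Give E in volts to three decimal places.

+1.817 V

NO₃⁻/NO is the cathode (higher E°), Cr³⁺/Cr the anode: E°cell = +1.00 − (-0.78) = +1.78 V, n = 3.
Overall: NO₃⁻(aq) + 4 H⁺(aq) + Cr(s) → NO(g) + 2 H₂O(l) + Cr³⁺(aq)
Q = P(NO)·[Cr³⁺] / ([NO₃⁻]·[H⁺]^4); log Q = -1.896.
E = E° − (0.0592/n) log Q = +1.78 − (0.0592/3)(-1.896) = +1.817 V.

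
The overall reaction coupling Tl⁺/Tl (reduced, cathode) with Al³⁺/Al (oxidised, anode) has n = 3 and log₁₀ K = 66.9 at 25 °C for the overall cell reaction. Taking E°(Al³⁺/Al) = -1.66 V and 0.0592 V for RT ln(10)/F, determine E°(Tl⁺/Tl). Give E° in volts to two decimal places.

E°cell = (0.0592/n)·log K = (0.0592/3)(66.9) = +1.320 V.
Since Tl⁺/Tl is the cathode and Al³⁺/Al the anode, E°cell = E°(Tl⁺/Tl) − E°(Al³⁺/Al).
So E°(Tl⁺/Tl) = E°cell + E°(Al³⁺/Al) = +1.320 + (-1.66) = -0.34 V.

-0.34 V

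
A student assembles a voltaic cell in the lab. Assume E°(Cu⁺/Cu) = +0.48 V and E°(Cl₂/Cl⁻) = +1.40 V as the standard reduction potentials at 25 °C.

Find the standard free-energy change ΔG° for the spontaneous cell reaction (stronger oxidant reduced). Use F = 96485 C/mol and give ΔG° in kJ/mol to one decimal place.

Cl₂/Cl⁻ (E° = +1.40 V) is the cathode; Cu⁺/Cu (E° = +0.48 V) is the anode, so E°cell = +0.92 V.
Balancing electrons gives n = 2 (lcm of 2 and 1).
ΔG° = −nFE° = −(2)(96485)(+0.92) = -177,532 J = -177.5 kJ/mol.

-177.5 kJ/mol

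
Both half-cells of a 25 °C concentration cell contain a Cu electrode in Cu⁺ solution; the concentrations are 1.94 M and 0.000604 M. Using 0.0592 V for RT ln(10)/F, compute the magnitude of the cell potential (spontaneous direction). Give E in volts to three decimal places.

For a concentration cell E°cell = 0. The 1.94 M side is the cathode (reduction is favoured where [Cu⁺] is higher).
With n = 1, E = −(0.0592/1) log([Cu⁺]ₐₙ/[Cu⁺]꜀ₐₜ) = −(0.0592/1) log(0.000604/1.94) = −(0.0592/1)(-3.507) = +0.208 V.

+0.208 V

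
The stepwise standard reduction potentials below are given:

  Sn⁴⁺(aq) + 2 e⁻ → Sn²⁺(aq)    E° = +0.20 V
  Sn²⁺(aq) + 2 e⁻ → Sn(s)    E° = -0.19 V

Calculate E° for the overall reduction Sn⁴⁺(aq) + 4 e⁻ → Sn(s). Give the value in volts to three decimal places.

+0.005 V

Standard free energies of sequential steps add: ΔG°₃ = ΔG°₁ + ΔG°₂, so n₃E°₃ = n₁E°₁ + n₂E°₂.
E°₃ = (2×+0.20 + 2×-0.19) / 4 = (+0.020) / 4 = +0.005 V.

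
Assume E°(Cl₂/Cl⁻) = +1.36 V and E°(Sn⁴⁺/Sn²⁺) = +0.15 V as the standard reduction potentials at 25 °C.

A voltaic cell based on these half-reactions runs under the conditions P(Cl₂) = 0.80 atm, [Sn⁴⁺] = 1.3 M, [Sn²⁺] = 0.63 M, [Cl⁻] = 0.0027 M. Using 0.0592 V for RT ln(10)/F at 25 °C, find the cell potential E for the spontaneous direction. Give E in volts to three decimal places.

+1.350 V

Cl₂/Cl⁻ is the cathode (higher E°), Sn⁴⁺/Sn²⁺ the anode: E°cell = +1.36 − (+0.15) = +1.21 V, n = 2.
Overall: Cl₂(g) + Sn²⁺(aq) → 2 Cl⁻(aq) + Sn⁴⁺(aq)
Q = [Cl⁻]^2·[Sn⁴⁺] / (P(Cl₂)·[Sn²⁺]); log Q = -4.726.
E = E° − (0.0592/n) log Q = +1.21 − (0.0592/2)(-4.726) = +1.350 V.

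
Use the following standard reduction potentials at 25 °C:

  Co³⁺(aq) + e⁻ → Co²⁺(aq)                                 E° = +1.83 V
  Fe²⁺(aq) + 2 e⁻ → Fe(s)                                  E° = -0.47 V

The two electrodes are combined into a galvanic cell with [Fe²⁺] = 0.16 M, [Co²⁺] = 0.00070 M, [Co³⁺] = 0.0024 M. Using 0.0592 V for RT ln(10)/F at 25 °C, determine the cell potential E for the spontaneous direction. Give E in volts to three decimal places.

+2.355 V

Co³⁺/Co²⁺ is the cathode (higher E°), Fe²⁺/Fe the anode: E°cell = +1.83 − (-0.47) = +2.30 V, n = 2.
Overall: 2 Co³⁺(aq) + Fe(s) → 2 Co²⁺(aq) + Fe²⁺(aq)
Q = [Co²⁺]^2·[Fe²⁺] / ([Co³⁺]^2); log Q = -1.866.
E = E° − (0.0592/n) log Q = +2.30 − (0.0592/2)(-1.866) = +2.355 V.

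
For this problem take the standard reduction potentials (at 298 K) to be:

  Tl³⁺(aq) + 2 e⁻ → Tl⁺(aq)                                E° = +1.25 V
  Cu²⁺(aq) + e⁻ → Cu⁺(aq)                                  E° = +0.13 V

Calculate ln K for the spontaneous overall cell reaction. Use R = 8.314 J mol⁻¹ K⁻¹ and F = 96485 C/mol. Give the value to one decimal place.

87.2

Cathode: Tl³⁺/Tl⁺; anode: Cu²⁺/Cu⁺. E°cell = (+1.25) − (+0.13) = +1.12 V, with n = 2.
ΔG° = −nFE° = −RT ln K, so ln K = nFE°/(RT) = (2)(96485)(+1.12) / ((8.314)(298)) = 87.233.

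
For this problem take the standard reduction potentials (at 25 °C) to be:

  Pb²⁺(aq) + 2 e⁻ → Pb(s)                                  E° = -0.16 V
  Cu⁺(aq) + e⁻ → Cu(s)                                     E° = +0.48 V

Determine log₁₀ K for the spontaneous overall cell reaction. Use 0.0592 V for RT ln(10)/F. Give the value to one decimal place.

21.6

Cathode: Cu⁺/Cu; anode: Pb²⁺/Pb. E°cell = +0.64 V, n = 2.
log K = nE°cell / 0.0592 = (2)(+0.64) / 0.0592 = 21.6.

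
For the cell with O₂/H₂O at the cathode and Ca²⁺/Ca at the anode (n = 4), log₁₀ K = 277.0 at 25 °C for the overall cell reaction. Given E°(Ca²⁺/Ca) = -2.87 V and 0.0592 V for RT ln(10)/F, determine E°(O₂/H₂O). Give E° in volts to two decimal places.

+1.23 V

E°cell = (0.0592/n)·log K = (0.0592/4)(277.0) = +4.100 V.
Since O₂/H₂O is the cathode and Ca²⁺/Ca the anode, E°cell = E°(O₂/H₂O) − E°(Ca²⁺/Ca).
So E°(O₂/H₂O) = E°cell + E°(Ca²⁺/Ca) = +4.100 + (-2.87) = +1.23 V.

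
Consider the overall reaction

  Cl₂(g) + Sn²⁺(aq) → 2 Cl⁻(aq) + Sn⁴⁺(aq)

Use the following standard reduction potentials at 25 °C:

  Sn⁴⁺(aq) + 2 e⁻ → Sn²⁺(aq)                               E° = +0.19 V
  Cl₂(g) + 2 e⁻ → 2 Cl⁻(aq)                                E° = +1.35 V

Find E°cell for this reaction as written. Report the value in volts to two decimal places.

+1.16 V

The Cl₂/Cl⁻ couple has the higher reduction potential, so it is the cathode; Sn⁴⁺/Sn²⁺ is oxidised at the anode.
E°cell = E°(cathode) − E°(anode) = (+1.35) − (+0.19) = +1.16 V.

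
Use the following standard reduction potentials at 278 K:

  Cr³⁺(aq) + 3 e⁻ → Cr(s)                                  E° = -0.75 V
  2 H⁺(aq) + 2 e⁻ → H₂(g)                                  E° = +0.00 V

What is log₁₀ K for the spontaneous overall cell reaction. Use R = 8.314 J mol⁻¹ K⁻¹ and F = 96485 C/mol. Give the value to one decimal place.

81.6

Cathode: H⁺/H₂; anode: Cr³⁺/Cr. E°cell = (+0.00) − (-0.75) = +0.75 V, with n = 6.
ΔG° = −nFE° = −RT ln K, so ln K = nFE°/(RT) = (6)(96485)(+0.75) / ((8.314)(278)) = 187.853.
log₁₀ K = 187.853 / ln 10 = 81.6.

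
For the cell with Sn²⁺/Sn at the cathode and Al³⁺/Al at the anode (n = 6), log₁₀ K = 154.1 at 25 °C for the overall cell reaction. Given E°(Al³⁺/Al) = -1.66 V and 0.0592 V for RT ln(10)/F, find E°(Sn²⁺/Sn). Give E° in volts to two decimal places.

-0.14 V

E°cell = (0.0592/n)·log K = (0.0592/6)(154.1) = +1.520 V.
Since Sn²⁺/Sn is the cathode and Al³⁺/Al the anode, E°cell = E°(Sn²⁺/Sn) − E°(Al³⁺/Al).
So E°(Sn²⁺/Sn) = E°cell + E°(Al³⁺/Al) = +1.520 + (-1.66) = -0.14 V.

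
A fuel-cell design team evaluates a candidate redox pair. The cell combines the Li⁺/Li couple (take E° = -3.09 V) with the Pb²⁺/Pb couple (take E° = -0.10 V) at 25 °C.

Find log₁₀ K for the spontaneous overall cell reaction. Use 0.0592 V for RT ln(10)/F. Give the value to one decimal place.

Cathode: Pb²⁺/Pb; anode: Li⁺/Li. E°cell = +2.99 V, n = 2.
log K = nE°cell / 0.0592 = (2)(+2.99) / 0.0592 = 101.0.

101.0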